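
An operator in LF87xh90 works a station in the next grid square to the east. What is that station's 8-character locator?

Longitude extended square 9; +1 → 10, wraps to 0, carry into subsquare.
Longitude subsquare x = 23; +1 → 24, wraps to 0 = a, carry into square.
Longitude square 8; +1 → 9.
The latitude characters are unchanged.

LF97ah00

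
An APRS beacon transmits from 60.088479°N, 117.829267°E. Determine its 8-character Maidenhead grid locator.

OP80vc91

Add 180° to longitude and 90° to latitude: 297.82927, 150.08848.
Field: lon ⌊297.82927/20⌋ = 14 → O; lat ⌊150.08848/10⌋ = 15 → P.
Square: lon ⌊17.82927/2⌋ = 8; lat ⌊0.08848/1⌋ = 0.
Subsquare: lon ⌊1.82927/0.0833333⌋ = 21 → v; lat ⌊0.08848/0.0416667⌋ = 2 → c.
Extended square: lon ⌊0.07927/0.00833333⌋ = 9; lat ⌊0.00515/0.00416667⌋ = 1.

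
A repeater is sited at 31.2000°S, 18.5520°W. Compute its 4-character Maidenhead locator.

IF08

Add 180° to longitude and 90° to latitude: 161.45, 58.80.
Field: lon ⌊161.45/20⌋ = 8 → I; lat ⌊58.80/10⌋ = 5 → F.
Square: lon ⌊1.45/2⌋ = 0; lat ⌊8.80/1⌋ = 8.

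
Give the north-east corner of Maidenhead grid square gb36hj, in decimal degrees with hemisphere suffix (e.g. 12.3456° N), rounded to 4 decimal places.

Field G=6, B=1: +6·20° lon, +1·10° lat → SW at lon -60°, lat -80°.
Square 3, 6: +3·2° lon, +6·1° lat → SW at lon -54°, lat -74°.
Subsquare h=7, j=9: +7·0.0833333° lon, +9·0.0416667° lat → SW at lon -53.4167°, lat -73.625°.
Cell spans 0.0833333° lon × 0.0416667° lat. NE corner is SW corner plus one full cell.
latitude 73.5833° S, longitude 53.3333° W.

73.5833° S, 53.3333° W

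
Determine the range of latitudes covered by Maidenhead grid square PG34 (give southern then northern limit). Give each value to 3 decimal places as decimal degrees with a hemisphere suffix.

Field P=15, G=6: +15·20° lon, +6·10° lat → SW at lon 120°, lat -30°.
Square 3, 4: +3·2° lon, +4·1° lat → SW at lon 126°, lat -26°.
Cell spans 2° lon × 1° lat.
south 26.000° S, north 25.000° S.

26.000° S, 25.000° S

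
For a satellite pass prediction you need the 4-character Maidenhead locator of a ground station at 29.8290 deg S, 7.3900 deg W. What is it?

IG60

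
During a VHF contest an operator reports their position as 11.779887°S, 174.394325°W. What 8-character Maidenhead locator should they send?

AH28tf22

Offset from 180°W / 90°S: lon 5.60567°, lat 78.22011°.
Field: 5.60567/20 → 0 → A, 78.22011/10 → 7 → H; chars AH.
Square: 5.60567/2 → 2, 8.22011/1 → 8; chars 28.
Subsquare: 1.60567/0.0833333 → 19 → t, 0.22011/0.0416667 → 5 → f; chars tf.
Extended square: 0.02234/0.00833333 → 2, 0.01178/0.00416667 → 2; chars 22.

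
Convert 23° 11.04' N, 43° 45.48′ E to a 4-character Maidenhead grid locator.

LL13

Add 180° to longitude and 90° to latitude: 223.76, 113.18.
Field: 223.76/20 → 11 → L, 113.18/10 → 11 → L; chars LL.
Square: 3.76/2 → 1, 3.18/1 → 3; chars 13.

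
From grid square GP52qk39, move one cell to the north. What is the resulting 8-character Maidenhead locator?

Latitude extended square 9; +1 → 10, wraps to 0, carry into subsquare.
Latitude subsquare k = 10; +1 → 11 = l.
The longitude characters are unchanged.

GP52ql30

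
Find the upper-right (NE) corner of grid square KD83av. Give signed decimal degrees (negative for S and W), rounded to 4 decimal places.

Field K=10, D=3: +10·20° lon, +3·10° lat → SW at lon 20°, lat -60°.
Square 8, 3: +8·2° lon, +3·1° lat → SW at lon 36°, lat -57°.
Subsquare a=0, v=21: +0·0.0833333° lon, +21·0.0416667° lat → SW at lon 36°, lat -56.125°.
Cell spans 0.0833333° lon × 0.0416667° lat. NE corner is SW corner plus one full cell.
latitude -56.0833, longitude 36.0833.

-56.0833, 36.0833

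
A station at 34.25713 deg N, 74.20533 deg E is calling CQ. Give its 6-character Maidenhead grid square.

Add 180° to longitude and 90° to latitude: 254.2053, 124.2571.
Field: lon ⌊254.2053/20⌋ = 12 → M; lat ⌊124.2571/10⌋ = 12 → M.
Square: lon ⌊14.2053/2⌋ = 7; lat ⌊4.2571/1⌋ = 4.
Subsquare: lon ⌊0.2053/0.0833333⌋ = 2 → c; lat ⌊0.2571/0.0416667⌋ = 6 → g.

MM74cg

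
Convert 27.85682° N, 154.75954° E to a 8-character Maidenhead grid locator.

Add 180° to longitude and 90° to latitude: 334.75954, 117.85682.
Field: lon ⌊334.75954/20⌋ = 16 → Q; lat ⌊117.85682/10⌋ = 11 → L.
Square: lon ⌊14.75954/2⌋ = 7; lat ⌊7.85682/1⌋ = 7.
Subsquare: lon ⌊0.75954/0.0833333⌋ = 9 → j; lat ⌊0.85682/0.0416667⌋ = 20 → u.
Extended square: lon ⌊0.00954/0.00833333⌋ = 1; lat ⌊0.02349/0.00416667⌋ = 5.

QL77ju15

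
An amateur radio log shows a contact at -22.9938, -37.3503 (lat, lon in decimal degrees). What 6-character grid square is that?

HG17ha

Add 180° to longitude and 90° to latitude: 142.6497, 67.0062.
Field (20°×10°, letters A–R): lon ⌊142.6497/20⌋ = 7 → H; lat ⌊67.0062/10⌋ = 6 → G.
Square (2°×1°, digits 0–9): lon ⌊2.6497/2⌋ = 1; lat ⌊7.0062/1⌋ = 7.
Subsquare (5′×2.5′, letters a–x): lon ⌊0.6497/0.0833333⌋ = 7 → h; lat ⌊0.0062/0.0416667⌋ = 0 → a.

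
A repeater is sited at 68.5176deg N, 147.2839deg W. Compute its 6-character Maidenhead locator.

Offset from 180°W / 90°S: lon 32.7161°, lat 158.5176°.
Field: 32.7161/20 → 1 → B, 158.5176/10 → 15 → P; chars BP.
Square: 12.7161/2 → 6, 8.5176/1 → 8; chars 68.
Subsquare: 0.7161/0.0833333 → 8 → i, 0.5176/0.0416667 → 12 → m; chars im.

BP68im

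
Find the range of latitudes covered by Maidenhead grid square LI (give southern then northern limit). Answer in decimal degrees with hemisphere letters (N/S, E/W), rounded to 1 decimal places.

Field L=11, I=8: +11·20° lon, +8·10° lat → SW at lon 40°, lat -10°.
Cell spans 20° lon × 10° lat.
south 10.0° S, north 0.0° N.

10.0° S, 0.0° N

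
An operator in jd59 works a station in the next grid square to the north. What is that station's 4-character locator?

Latitude square 9; +1 → 10, wraps to 0, carry into field.
Latitude field D = 3; +1 → 4 = E.
The longitude characters are unchanged.

JE50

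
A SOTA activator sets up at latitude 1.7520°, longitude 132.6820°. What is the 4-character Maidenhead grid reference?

PJ61

Shift to the Maidenhead origin (180°W, 90°S): lon 312.68, lat 91.75.
Field (20°×10°, letters A–R): 312.68/20 → 15 → P, 91.75/10 → 9 → J; chars PJ.
Square (2°×1°, digits 0–9): 12.68/2 → 6, 1.75/1 → 1; chars 61.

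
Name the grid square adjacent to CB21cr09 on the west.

Longitude extended square 0; −1 → -1, wraps to 9, carry into subsquare.
Longitude subsquare c = 2; −1 → 1 = b.
The latitude characters are unchanged.

CB21br99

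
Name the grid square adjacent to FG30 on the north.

FG31

Latitude square 0; +1 → 1.
The longitude characters are unchanged.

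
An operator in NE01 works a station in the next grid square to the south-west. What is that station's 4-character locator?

ME90

Longitude square 0; −1 → -1, wraps to 9, carry into field.
Longitude field N = 13; −1 → 12 = M.
Latitude square 1; −1 → 0.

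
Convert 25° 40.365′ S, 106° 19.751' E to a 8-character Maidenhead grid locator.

Add 180° to longitude and 90° to latitude: 286.32918, 64.32725.
Field: 286.32918/20 → 14 → O, 64.32725/10 → 6 → G; chars OG.
Square: 6.32918/2 → 3, 4.32725/1 → 4; chars 34.
Subsquare: 0.32918/0.0833333 → 3 → d, 0.32725/0.0416667 → 7 → h; chars dh.
Extended square: 0.07918/0.00833333 → 9, 0.03558/0.00416667 → 8; chars 98.

OG34dh98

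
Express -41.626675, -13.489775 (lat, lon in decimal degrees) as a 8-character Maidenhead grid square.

IE38gi19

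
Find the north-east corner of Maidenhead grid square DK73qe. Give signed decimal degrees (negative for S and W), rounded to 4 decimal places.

13.2083, -104.5833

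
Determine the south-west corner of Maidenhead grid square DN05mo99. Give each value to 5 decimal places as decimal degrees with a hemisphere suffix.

45.62083° N, 118.92500° W

Field D=3, N=13: +3·20° lon, +13·10° lat → SW at lon -120°, lat 40°.
Square 0, 5: +0·2° lon, +5·1° lat → SW at lon -120°, lat 45°.
Subsquare m=12, o=14: +12·0.0833333° lon, +14·0.0416667° lat → SW at lon -119°, lat 45.5833°.
Extended square 9, 9: +9·0.00833333° lon, +9·0.00416667° lat → SW at lon -118.925°, lat 45.6208°.
latitude 45.62083° N, longitude 118.92500° W.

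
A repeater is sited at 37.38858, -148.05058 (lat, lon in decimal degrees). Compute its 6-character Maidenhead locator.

BM57xj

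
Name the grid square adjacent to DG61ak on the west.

DG51xk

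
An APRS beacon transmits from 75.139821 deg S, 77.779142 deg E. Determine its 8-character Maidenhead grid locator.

MB84vu36

Add 180° to longitude and 90° to latitude: 257.77914, 14.86018.
Field (20°×10°, letters A–R): 257.77914/20 → 12 → M, 14.86018/10 → 1 → B; chars MB.
Square (2°×1°, digits 0–9): 17.77914/2 → 8, 4.86018/1 → 4; chars 84.
Subsquare (5′×2.5′, letters a–x): 1.77914/0.0833333 → 21 → v, 0.86018/0.0416667 → 20 → u; chars vu.
Extended square (30″×15″, digits 0–9): 0.02914/0.00833333 → 3, 0.02685/0.00416667 → 6; chars 36.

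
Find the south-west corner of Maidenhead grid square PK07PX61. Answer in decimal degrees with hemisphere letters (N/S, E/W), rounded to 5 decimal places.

Field P=15, K=10: +15·20° lon, +10·10° lat → SW at lon 120°, lat 10°.
Square 0, 7: +0·2° lon, +7·1° lat → SW at lon 120°, lat 17°.
Subsquare p=15, x=23: +15·0.0833333° lon, +23·0.0416667° lat → SW at lon 121.25°, lat 17.9583°.
Extended square 6, 1: +6·0.00833333° lon, +1·0.00416667° lat → SW at lon 121.3°, lat 17.9625°.
latitude 17.96250° N, longitude 121.30000° E.

17.96250° N, 121.30000° E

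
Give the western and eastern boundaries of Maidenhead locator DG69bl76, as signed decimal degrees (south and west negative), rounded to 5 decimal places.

Field D=3, G=6: +3·20° lon, +6·10° lat → SW at lon -120°, lat -30°.
Square 6, 9: +6·2° lon, +9·1° lat → SW at lon -108°, lat -21°.
Subsquare b=1, l=11: +1·0.0833333° lon, +11·0.0416667° lat → SW at lon -107.917°, lat -20.5417°.
Extended square 7, 6: +7·0.00833333° lon, +6·0.00416667° lat → SW at lon -107.858°, lat -20.5167°.
Cell spans 0.00833333° lon × 0.00416667° lat.
west -107.85833, east -107.85000.

-107.85833, -107.85000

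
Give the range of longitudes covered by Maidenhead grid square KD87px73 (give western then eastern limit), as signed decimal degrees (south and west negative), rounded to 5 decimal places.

37.30833, 37.31667

Field K=10, D=3: +10·20° lon, +3·10° lat → SW at lon 20°, lat -60°.
Square 8, 7: +8·2° lon, +7·1° lat → SW at lon 36°, lat -53°.
Subsquare p=15, x=23: +15·0.0833333° lon, +23·0.0416667° lat → SW at lon 37.25°, lat -52.0417°.
Extended square 7, 3: +7·0.00833333° lon, +3·0.00416667° lat → SW at lon 37.3083°, lat -52.0292°.
Cell spans 0.00833333° lon × 0.00416667° lat.
west 37.30833, east 37.31667.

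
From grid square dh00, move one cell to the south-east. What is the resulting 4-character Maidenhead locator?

Longitude square 0; +1 → 1.
Latitude square 0; −1 → -1, wraps to 9, carry into field.
Latitude field H = 7; −1 → 6 = G.

DG19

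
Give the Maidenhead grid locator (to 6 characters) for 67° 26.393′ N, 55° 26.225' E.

LP77rk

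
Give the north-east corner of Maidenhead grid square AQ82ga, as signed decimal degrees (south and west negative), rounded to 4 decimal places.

72.0417, -163.4167

Field A=0, Q=16: +0·20° lon, +16·10° lat → SW at lon -180°, lat 70°.
Square 8, 2: +8·2° lon, +2·1° lat → SW at lon -164°, lat 72°.
Subsquare g=6, a=0: +6·0.0833333° lon, +0·0.0416667° lat → SW at lon -163.5°, lat 72°.
Cell spans 0.0833333° lon × 0.0416667° lat. NE corner is SW corner plus one full cell.
latitude 72.0417, longitude -163.4167.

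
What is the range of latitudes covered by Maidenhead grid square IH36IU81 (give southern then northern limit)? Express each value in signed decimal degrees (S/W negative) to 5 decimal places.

-13.16250, -13.15833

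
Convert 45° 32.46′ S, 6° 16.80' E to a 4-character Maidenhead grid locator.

JE34

Offset from 180°W / 90°S: lon 186.28°, lat 44.46°.
Field (20°×10°, letters A–R): lon ⌊186.28/20⌋ = 9 → J; lat ⌊44.46/10⌋ = 4 → E.
Square (2°×1°, digits 0–9): lon ⌊6.28/2⌋ = 3; lat ⌊4.46/1⌋ = 4.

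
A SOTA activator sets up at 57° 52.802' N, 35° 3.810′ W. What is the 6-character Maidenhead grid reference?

HO27lv

Add 180° to longitude and 90° to latitude: 144.9365, 147.8800.
Field: 144.9365/20 → 7 → H, 147.8800/10 → 14 → O; chars HO.
Square: 4.9365/2 → 2, 7.8800/1 → 7; chars 27.
Subsquare: 0.9365/0.0833333 → 11 → l, 0.8800/0.0416667 → 21 → v; chars lv.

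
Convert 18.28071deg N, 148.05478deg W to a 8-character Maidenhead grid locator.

Shift to the Maidenhead origin (180°W, 90°S): lon 31.94522, lat 108.28071.
Field: lon ⌊31.94522/20⌋ = 1 → B; lat ⌊108.28071/10⌋ = 10 → K.
Square: lon ⌊11.94522/2⌋ = 5; lat ⌊8.28071/1⌋ = 8.
Subsquare: lon ⌊1.94522/0.0833333⌋ = 23 → x; lat ⌊0.28071/0.0416667⌋ = 6 → g.
Extended square: lon ⌊0.02855/0.00833333⌋ = 3; lat ⌊0.03071/0.00416667⌋ = 7.

BK58xg37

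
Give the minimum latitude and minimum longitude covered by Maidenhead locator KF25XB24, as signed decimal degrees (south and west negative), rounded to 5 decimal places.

-34.94167, 25.93333

Field K=10, F=5: +10·20° lon, +5·10° lat → SW at lon 20°, lat -40°.
Square 2, 5: +2·2° lon, +5·1° lat → SW at lon 24°, lat -35°.
Subsquare x=23, b=1: +23·0.0833333° lon, +1·0.0416667° lat → SW at lon 25.9167°, lat -34.9583°.
Extended square 2, 4: +2·0.00833333° lon, +4·0.00416667° lat → SW at lon 25.9333°, lat -34.9417°.
latitude -34.94167, longitude 25.93333.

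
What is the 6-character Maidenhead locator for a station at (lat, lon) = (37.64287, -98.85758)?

EM07np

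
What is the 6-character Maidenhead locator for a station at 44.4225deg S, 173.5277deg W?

AE35fn

Offset from 180°W / 90°S: lon 6.4723°, lat 45.5775°.
Field: 6.4723/20 → 0 → A, 45.5775/10 → 4 → E; chars AE.
Square: 6.4723/2 → 3, 5.5775/1 → 5; chars 35.
Subsquare: 0.4723/0.0833333 → 5 → f, 0.5775/0.0416667 → 13 → n; chars fn.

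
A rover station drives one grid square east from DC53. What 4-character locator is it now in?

DC63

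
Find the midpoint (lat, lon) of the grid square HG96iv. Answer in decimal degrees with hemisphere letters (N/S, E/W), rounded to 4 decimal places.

Field H=7, G=6: +7·20° lon, +6·10° lat → SW at lon -40°, lat -30°.
Square 9, 6: +9·2° lon, +6·1° lat → SW at lon -22°, lat -24°.
Subsquare i=8, v=21: +8·0.0833333° lon, +21·0.0416667° lat → SW at lon -21.3333°, lat -23.125°.
Cell spans 0.0833333° lon × 0.0416667° lat. Centre is SW corner plus half of each.
latitude 23.1042° S, longitude 21.2917° W.

23.1042° S, 21.2917° W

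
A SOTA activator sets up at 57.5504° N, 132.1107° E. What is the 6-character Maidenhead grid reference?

Add 180° to longitude and 90° to latitude: 312.1107, 147.5504.
Field: 312.1107/20 → 15 → P, 147.5504/10 → 14 → O; chars PO.
Square: 12.1107/2 → 6, 7.5504/1 → 7; chars 67.
Subsquare: 0.1107/0.0833333 → 1 → b, 0.5504/0.0416667 → 13 → n; chars bn.

PO67bn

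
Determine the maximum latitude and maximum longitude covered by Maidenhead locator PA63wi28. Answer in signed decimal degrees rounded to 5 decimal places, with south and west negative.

Field P=15, A=0: +15·20° lon, +0·10° lat → SW at lon 120°, lat -90°.
Square 6, 3: +6·2° lon, +3·1° lat → SW at lon 132°, lat -87°.
Subsquare w=22, i=8: +22·0.0833333° lon, +8·0.0416667° lat → SW at lon 133.833°, lat -86.6667°.
Extended square 2, 8: +2·0.00833333° lon, +8·0.00416667° lat → SW at lon 133.85°, lat -86.6333°.
Cell spans 0.00833333° lon × 0.00416667° lat. NE corner is SW corner plus one full cell.
latitude -86.62917, longitude 133.85833.

-86.62917, 133.85833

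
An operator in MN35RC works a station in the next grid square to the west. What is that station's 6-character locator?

MN35qc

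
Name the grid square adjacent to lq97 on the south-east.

MQ06

Longitude square 9; +1 → 10, wraps to 0, carry into field.
Longitude field L = 11; +1 → 12 = M.
Latitude square 7; −1 → 6.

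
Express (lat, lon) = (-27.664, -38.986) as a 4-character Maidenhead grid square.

Offset from 180°W / 90°S: lon 141.01°, lat 62.34°.
Field (20°×10°, letters A–R): lon ⌊141.01/20⌋ = 7 → H; lat ⌊62.34/10⌋ = 6 → G.
Square (2°×1°, digits 0–9): lon ⌊1.01/2⌋ = 0; lat ⌊2.34/1⌋ = 2.

HG02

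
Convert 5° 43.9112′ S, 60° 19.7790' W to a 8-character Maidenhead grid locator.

FI94ug04

Offset from 180°W / 90°S: lon 119.67035°, lat 84.26815°.
Field: 119.67035/20 → 5 → F, 84.26815/10 → 8 → I; chars FI.
Square: 19.67035/2 → 9, 4.26815/1 → 4; chars 94.
Subsquare: 1.67035/0.0833333 → 20 → u, 0.26815/0.0416667 → 6 → g; chars ug.
Extended square: 0.00368/0.00833333 → 0, 0.01815/0.00416667 → 4; chars 04.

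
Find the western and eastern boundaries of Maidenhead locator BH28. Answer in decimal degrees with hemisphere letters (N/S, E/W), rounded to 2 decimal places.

156.00° W, 154.00° W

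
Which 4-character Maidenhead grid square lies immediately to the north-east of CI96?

DI07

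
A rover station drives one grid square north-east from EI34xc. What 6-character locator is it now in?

Longitude subsquare x = 23; +1 → 24, wraps to 0 = a, carry into square.
Longitude square 3; +1 → 4.
Latitude subsquare c = 2; +1 → 3 = d.

EI44ad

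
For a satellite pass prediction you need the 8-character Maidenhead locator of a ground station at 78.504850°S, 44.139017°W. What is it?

GB71wl38

Shift to the Maidenhead origin (180°W, 90°S): lon 135.86098, lat 11.49515.
Field: 135.86098/20 → 6 → G, 11.49515/10 → 1 → B; chars GB.
Square: 15.86098/2 → 7, 1.49515/1 → 1; chars 71.
Subsquare: 1.86098/0.0833333 → 22 → w, 0.49515/0.0416667 → 11 → l; chars wl.
Extended square: 0.02765/0.00833333 → 3, 0.03682/0.00416667 → 8; chars 38.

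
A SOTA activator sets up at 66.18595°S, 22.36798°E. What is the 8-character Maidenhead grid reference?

Add 180° to longitude and 90° to latitude: 202.36798, 23.81405.
Field: 202.36798/20 → 10 → K, 23.81405/10 → 2 → C; chars KC.
Square: 2.36798/2 → 1, 3.81405/1 → 3; chars 13.
Subsquare: 0.36798/0.0833333 → 4 → e, 0.81405/0.0416667 → 19 → t; chars et.
Extended square: 0.03465/0.00833333 → 4, 0.02238/0.00416667 → 5; chars 45.

KC13et45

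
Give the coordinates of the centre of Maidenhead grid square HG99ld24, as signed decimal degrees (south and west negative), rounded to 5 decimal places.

-20.85625, -21.06250

Field H=7, G=6: +7·20° lon, +6·10° lat → SW at lon -40°, lat -30°.
Square 9, 9: +9·2° lon, +9·1° lat → SW at lon -22°, lat -21°.
Subsquare l=11, d=3: +11·0.0833333° lon, +3·0.0416667° lat → SW at lon -21.0833°, lat -20.875°.
Extended square 2, 4: +2·0.00833333° lon, +4·0.00416667° lat → SW at lon -21.0667°, lat -20.8583°.
Cell spans 0.00833333° lon × 0.00416667° lat. Centre is SW corner plus half of each.
latitude -20.85625, longitude -21.06250.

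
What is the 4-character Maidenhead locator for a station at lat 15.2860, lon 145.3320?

QK25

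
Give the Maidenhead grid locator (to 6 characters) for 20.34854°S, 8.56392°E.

JG49gp

Offset from 180°W / 90°S: lon 188.5639°, lat 69.6515°.
Field (20°×10°, letters A–R): lon ⌊188.5639/20⌋ = 9 → J; lat ⌊69.6515/10⌋ = 6 → G.
Square (2°×1°, digits 0–9): lon ⌊8.5639/2⌋ = 4; lat ⌊9.6515/1⌋ = 9.
Subsquare (5′×2.5′, letters a–x): lon ⌊0.5639/0.0833333⌋ = 6 → g; lat ⌊0.6515/0.0416667⌋ = 15 → p.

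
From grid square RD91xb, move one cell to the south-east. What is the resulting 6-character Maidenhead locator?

Longitude subsquare x = 23; +1 → 24, wraps to 0 = a, carry into square.
Longitude square 9; +1 → 10, wraps to 0, carry into field.
Longitude field R = 17; +1 → 18, wraps to 0 = A, wrapping around the antimeridian.
Latitude subsquare b = 1; −1 → 0 = a.

AD01aa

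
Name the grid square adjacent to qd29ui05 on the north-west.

Longitude extended square 0; −1 → -1, wraps to 9, carry into subsquare.
Longitude subsquare u = 20; −1 → 19 = t.
Latitude extended square 5; +1 → 6.

QD29ti96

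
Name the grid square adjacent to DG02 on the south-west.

CG91

Longitude square 0; −1 → -1, wraps to 9, carry into field.
Longitude field D = 3; −1 → 2 = C.
Latitude square 2; −1 → 1.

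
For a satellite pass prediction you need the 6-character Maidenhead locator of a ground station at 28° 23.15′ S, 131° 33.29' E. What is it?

PG51so

Offset from 180°W / 90°S: lon 311.5548°, lat 61.6142°.
Field: lon ⌊311.5548/20⌋ = 15 → P; lat ⌊61.6142/10⌋ = 6 → G.
Square: lon ⌊11.5548/2⌋ = 5; lat ⌊1.6142/1⌋ = 1.
Subsquare: lon ⌊1.5548/0.0833333⌋ = 18 → s; lat ⌊0.6142/0.0416667⌋ = 14 → o.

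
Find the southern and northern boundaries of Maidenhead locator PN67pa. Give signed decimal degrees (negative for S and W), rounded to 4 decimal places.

47.0000, 47.0417

Field P=15, N=13: +15·20° lon, +13·10° lat → SW at lon 120°, lat 40°.
Square 6, 7: +6·2° lon, +7·1° lat → SW at lon 132°, lat 47°.
Subsquare p=15, a=0: +15·0.0833333° lon, +0·0.0416667° lat → SW at lon 133.25°, lat 47°.
Cell spans 0.0833333° lon × 0.0416667° lat.
south 47.0000, north 47.0417.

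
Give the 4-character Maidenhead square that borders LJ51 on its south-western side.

Longitude square 5; −1 → 4.
Latitude square 1; −1 → 0.

LJ40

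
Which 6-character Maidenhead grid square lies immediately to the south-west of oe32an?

Longitude subsquare a = 0; −1 → -1, wraps to 23 = x, carry into square.
Longitude square 3; −1 → 2.
Latitude subsquare n = 13; −1 → 12 = m.

OE22xm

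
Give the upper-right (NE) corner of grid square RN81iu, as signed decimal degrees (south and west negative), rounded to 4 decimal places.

41.8750, 176.7500

Field R=17, N=13: +17·20° lon, +13·10° lat → SW at lon 160°, lat 40°.
Square 8, 1: +8·2° lon, +1·1° lat → SW at lon 176°, lat 41°.
Subsquare i=8, u=20: +8·0.0833333° lon, +20·0.0416667° lat → SW at lon 176.667°, lat 41.8333°.
Cell spans 0.0833333° lon × 0.0416667° lat. NE corner is SW corner plus one full cell.
latitude 41.8750, longitude 176.7500.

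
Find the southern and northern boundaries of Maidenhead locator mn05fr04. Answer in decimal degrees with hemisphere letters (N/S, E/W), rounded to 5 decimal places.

45.72500° N, 45.72917° N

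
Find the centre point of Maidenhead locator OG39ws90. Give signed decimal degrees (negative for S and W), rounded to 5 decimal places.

Field O=14, G=6: +14·20° lon, +6·10° lat → SW at lon 100°, lat -30°.
Square 3, 9: +3·2° lon, +9·1° lat → SW at lon 106°, lat -21°.
Subsquare w=22, s=18: +22·0.0833333° lon, +18·0.0416667° lat → SW at lon 107.833°, lat -20.25°.
Extended square 9, 0: +9·0.00833333° lon, +0·0.00416667° lat → SW at lon 107.908°, lat -20.25°.
Cell spans 0.00833333° lon × 0.00416667° lat. Centre is SW corner plus half of each.
latitude -20.24792, longitude 107.91250.

-20.24792, 107.91250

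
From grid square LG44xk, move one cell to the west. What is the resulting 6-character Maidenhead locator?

LG44wk

Longitude subsquare x = 23; −1 → 22 = w.
The latitude characters are unchanged.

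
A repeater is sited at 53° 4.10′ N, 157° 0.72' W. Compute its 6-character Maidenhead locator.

BO13lb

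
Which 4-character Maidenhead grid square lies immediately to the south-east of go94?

Longitude square 9; +1 → 10, wraps to 0, carry into field.
Longitude field G = 6; +1 → 7 = H.
Latitude square 4; −1 → 3.

HO03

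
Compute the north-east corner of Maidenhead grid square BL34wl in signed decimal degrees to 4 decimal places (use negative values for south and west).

Field B=1, L=11: +1·20° lon, +11·10° lat → SW at lon -160°, lat 20°.
Square 3, 4: +3·2° lon, +4·1° lat → SW at lon -154°, lat 24°.
Subsquare w=22, l=11: +22·0.0833333° lon, +11·0.0416667° lat → SW at lon -152.167°, lat 24.4583°.
Cell spans 0.0833333° lon × 0.0416667° lat. NE corner is SW corner plus one full cell.
latitude 24.5000, longitude -152.0833.

24.5000, -152.0833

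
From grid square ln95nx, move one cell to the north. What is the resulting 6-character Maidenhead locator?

Latitude subsquare x = 23; +1 → 24, wraps to 0 = a, carry into square.
Latitude square 5; +1 → 6.
The longitude characters are unchanged.

LN96na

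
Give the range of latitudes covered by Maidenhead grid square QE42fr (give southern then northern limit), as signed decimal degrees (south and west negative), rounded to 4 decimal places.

-47.2917, -47.2500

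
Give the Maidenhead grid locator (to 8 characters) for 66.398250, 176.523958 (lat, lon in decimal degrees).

RP86gj25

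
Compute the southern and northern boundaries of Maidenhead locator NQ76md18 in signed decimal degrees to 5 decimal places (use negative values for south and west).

76.15833, 76.16250

Field N=13, Q=16: +13·20° lon, +16·10° lat → SW at lon 80°, lat 70°.
Square 7, 6: +7·2° lon, +6·1° lat → SW at lon 94°, lat 76°.
Subsquare m=12, d=3: +12·0.0833333° lon, +3·0.0416667° lat → SW at lon 95°, lat 76.125°.
Extended square 1, 8: +1·0.00833333° lon, +8·0.00416667° lat → SW at lon 95.0083°, lat 76.1583°.
Cell spans 0.00833333° lon × 0.00416667° lat.
south 76.15833, north 76.16250.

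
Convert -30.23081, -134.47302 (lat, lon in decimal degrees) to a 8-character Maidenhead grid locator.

CF29ss34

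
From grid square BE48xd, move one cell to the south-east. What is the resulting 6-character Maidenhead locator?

BE58ac

Longitude subsquare x = 23; +1 → 24, wraps to 0 = a, carry into square.
Longitude square 4; +1 → 5.
Latitude subsquare d = 3; −1 → 2 = c.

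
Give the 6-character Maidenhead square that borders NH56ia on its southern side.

NH55ix

Latitude subsquare a = 0; −1 → -1, wraps to 23 = x, carry into square.
Latitude square 6; −1 → 5.
The longitude characters are unchanged.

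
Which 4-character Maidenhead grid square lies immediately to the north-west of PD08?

Longitude square 0; −1 → -1, wraps to 9, carry into field.
Longitude field P = 15; −1 → 14 = O.
Latitude square 8; +1 → 9.

OD99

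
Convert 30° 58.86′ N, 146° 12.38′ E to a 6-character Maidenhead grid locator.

QM30cx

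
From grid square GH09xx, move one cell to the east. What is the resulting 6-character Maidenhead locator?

GH19ax

Longitude subsquare x = 23; +1 → 24, wraps to 0 = a, carry into square.
Longitude square 0; +1 → 1.
The latitude characters are unchanged.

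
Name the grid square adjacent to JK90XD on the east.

KK00ad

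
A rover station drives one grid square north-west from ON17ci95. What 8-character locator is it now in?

ON17ci86

Longitude extended square 9; −1 → 8.
Latitude extended square 5; +1 → 6.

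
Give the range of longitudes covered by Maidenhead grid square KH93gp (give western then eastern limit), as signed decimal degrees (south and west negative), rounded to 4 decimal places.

38.5000, 38.5833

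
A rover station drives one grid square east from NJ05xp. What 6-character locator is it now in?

Longitude subsquare x = 23; +1 → 24, wraps to 0 = a, carry into square.
Longitude square 0; +1 → 1.
The latitude characters are unchanged.

NJ15ap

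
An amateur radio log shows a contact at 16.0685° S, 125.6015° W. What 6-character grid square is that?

Offset from 180°W / 90°S: lon 54.3985°, lat 73.9315°.
Field: lon ⌊54.3985/20⌋ = 2 → C; lat ⌊73.9315/10⌋ = 7 → H.
Square: lon ⌊14.3985/2⌋ = 7; lat ⌊3.9315/1⌋ = 3.
Subsquare: lon ⌊0.3985/0.0833333⌋ = 4 → e; lat ⌊0.9315/0.0416667⌋ = 22 → w.

CH73ew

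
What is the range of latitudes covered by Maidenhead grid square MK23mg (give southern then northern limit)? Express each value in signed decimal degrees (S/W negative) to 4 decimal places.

13.2500, 13.2917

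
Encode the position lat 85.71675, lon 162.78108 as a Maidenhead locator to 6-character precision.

Offset from 180°W / 90°S: lon 342.7811°, lat 175.7167°.
Field: lon ⌊342.7811/20⌋ = 17 → R; lat ⌊175.7167/10⌋ = 17 → R.
Square: lon ⌊2.7811/2⌋ = 1; lat ⌊5.7167/1⌋ = 5.
Subsquare: lon ⌊0.7811/0.0833333⌋ = 9 → j; lat ⌊0.7167/0.0416667⌋ = 17 → r.

RR15jr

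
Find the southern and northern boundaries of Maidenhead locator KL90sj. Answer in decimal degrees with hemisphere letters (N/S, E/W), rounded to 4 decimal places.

20.3750° N, 20.4167° N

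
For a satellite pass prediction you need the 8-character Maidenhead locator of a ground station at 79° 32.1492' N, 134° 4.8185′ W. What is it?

Shift to the Maidenhead origin (180°W, 90°S): lon 45.91969, lat 169.53582.
Field: 45.91969/20 → 2 → C, 169.53582/10 → 16 → Q; chars CQ.
Square: 5.91969/2 → 2, 9.53582/1 → 9; chars 29.
Subsquare: 1.91969/0.0833333 → 23 → x, 0.53582/0.0416667 → 12 → m; chars xm.
Extended square: 0.00302/0.00833333 → 0, 0.03582/0.00416667 → 8; chars 08.

CQ29xm08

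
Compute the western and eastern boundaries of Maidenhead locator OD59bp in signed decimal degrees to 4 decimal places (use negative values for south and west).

Field O=14, D=3: +14·20° lon, +3·10° lat → SW at lon 100°, lat -60°.
Square 5, 9: +5·2° lon, +9·1° lat → SW at lon 110°, lat -51°.
Subsquare b=1, p=15: +1·0.0833333° lon, +15·0.0416667° lat → SW at lon 110.083°, lat -50.375°.
Cell spans 0.0833333° lon × 0.0416667° lat.
west 110.0833, east 110.1667.

110.0833, 110.1667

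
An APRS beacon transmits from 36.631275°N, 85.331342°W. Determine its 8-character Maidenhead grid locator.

EM76ip01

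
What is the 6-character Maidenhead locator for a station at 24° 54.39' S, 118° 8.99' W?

Add 180° to longitude and 90° to latitude: 61.8502, 65.0935.
Field (20°×10°, letters A–R): 61.8502/20 → 3 → D, 65.0935/10 → 6 → G; chars DG.
Square (2°×1°, digits 0–9): 1.8502/2 → 0, 5.0935/1 → 5; chars 05.
Subsquare (5′×2.5′, letters a–x): 1.8502/0.0833333 → 22 → w, 0.0935/0.0416667 → 2 → c; chars wc.

DG05wc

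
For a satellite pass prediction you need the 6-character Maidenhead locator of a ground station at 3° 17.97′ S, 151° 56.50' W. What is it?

Add 180° to longitude and 90° to latitude: 28.0583, 86.7005.
Field: lon ⌊28.0583/20⌋ = 1 → B; lat ⌊86.7005/10⌋ = 8 → I.
Square: lon ⌊8.0583/2⌋ = 4; lat ⌊6.7005/1⌋ = 6.
Subsquare: lon ⌊0.0583/0.0833333⌋ = 0 → a; lat ⌊0.7005/0.0416667⌋ = 16 → q.

BI46aq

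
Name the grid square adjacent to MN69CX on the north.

Latitude subsquare x = 23; +1 → 24, wraps to 0 = a, carry into square.
Latitude square 9; +1 → 10, wraps to 0, carry into field.
Latitude field N = 13; +1 → 14 = O.
The longitude characters are unchanged.

MO60ca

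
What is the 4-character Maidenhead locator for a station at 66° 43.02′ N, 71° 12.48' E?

MP56

Offset from 180°W / 90°S: lon 251.21°, lat 156.72°.
Field: lon ⌊251.21/20⌋ = 12 → M; lat ⌊156.72/10⌋ = 15 → P.
Square: lon ⌊11.21/2⌋ = 5; lat ⌊6.72/1⌋ = 6.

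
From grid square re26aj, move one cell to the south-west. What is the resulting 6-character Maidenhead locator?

RE16xi

Longitude subsquare a = 0; −1 → -1, wraps to 23 = x, carry into square.
Longitude square 2; −1 → 1.
Latitude subsquare j = 9; −1 → 8 = i.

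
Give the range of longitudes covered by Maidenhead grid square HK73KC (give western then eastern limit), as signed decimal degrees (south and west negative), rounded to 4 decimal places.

-25.1667, -25.0833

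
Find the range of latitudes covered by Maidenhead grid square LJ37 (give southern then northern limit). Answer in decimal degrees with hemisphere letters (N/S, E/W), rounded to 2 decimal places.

Field L=11, J=9: +11·20° lon, +9·10° lat → SW at lon 40°, lat 0°.
Square 3, 7: +3·2° lon, +7·1° lat → SW at lon 46°, lat 7°.
Cell spans 2° lon × 1° lat.
south 7.00° N, north 8.00° N.

7.00° N, 8.00° N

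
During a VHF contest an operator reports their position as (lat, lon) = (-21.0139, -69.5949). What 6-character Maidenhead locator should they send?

FG58ex

Add 180° to longitude and 90° to latitude: 110.4051, 68.9861.
Field: 110.4051/20 → 5 → F, 68.9861/10 → 6 → G; chars FG.
Square: 10.4051/2 → 5, 8.9861/1 → 8; chars 58.
Subsquare: 0.4051/0.0833333 → 4 → e, 0.9861/0.0416667 → 23 → x; chars ex.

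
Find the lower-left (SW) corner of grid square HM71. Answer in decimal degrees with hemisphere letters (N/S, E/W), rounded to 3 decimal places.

31.000° N, 26.000° W

Field H=7, M=12: +7·20° lon, +12·10° lat → SW at lon -40°, lat 30°.
Square 7, 1: +7·2° lon, +1·1° lat → SW at lon -26°, lat 31°.
latitude 31.000° N, longitude 26.000° W.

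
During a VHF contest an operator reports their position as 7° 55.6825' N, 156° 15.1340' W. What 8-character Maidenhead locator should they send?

BJ17uw92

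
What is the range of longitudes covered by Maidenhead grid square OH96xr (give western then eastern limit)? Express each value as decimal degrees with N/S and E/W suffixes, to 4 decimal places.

Field O=14, H=7: +14·20° lon, +7·10° lat → SW at lon 100°, lat -20°.
Square 9, 6: +9·2° lon, +6·1° lat → SW at lon 118°, lat -14°.
Subsquare x=23, r=17: +23·0.0833333° lon, +17·0.0416667° lat → SW at lon 119.917°, lat -13.2917°.
Cell spans 0.0833333° lon × 0.0416667° lat.
west 119.9167° E, east 120.0000° E.

119.9167° E, 120.0000° E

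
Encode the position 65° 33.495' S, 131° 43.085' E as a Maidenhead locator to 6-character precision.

PC54uk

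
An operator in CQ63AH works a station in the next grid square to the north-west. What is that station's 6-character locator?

Longitude subsquare a = 0; −1 → -1, wraps to 23 = x, carry into square.
Longitude square 6; −1 → 5.
Latitude subsquare h = 7; +1 → 8 = i.

CQ53xi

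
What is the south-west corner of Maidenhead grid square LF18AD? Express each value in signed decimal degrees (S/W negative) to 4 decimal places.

-31.8750, 42.0000

Field L=11, F=5: +11·20° lon, +5·10° lat → SW at lon 40°, lat -40°.
Square 1, 8: +1·2° lon, +8·1° lat → SW at lon 42°, lat -32°.
Subsquare a=0, d=3: +0·0.0833333° lon, +3·0.0416667° lat → SW at lon 42°, lat -31.875°.
latitude -31.8750, longitude 42.0000.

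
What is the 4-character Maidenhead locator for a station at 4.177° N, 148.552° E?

Add 180° to longitude and 90° to latitude: 328.55, 94.18.
Field: lon ⌊328.55/20⌋ = 16 → Q; lat ⌊94.18/10⌋ = 9 → J.
Square: lon ⌊8.55/2⌋ = 4; lat ⌊4.18/1⌋ = 4.

QJ44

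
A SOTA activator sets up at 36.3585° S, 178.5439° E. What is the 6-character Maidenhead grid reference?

RF93gp

Offset from 180°W / 90°S: lon 358.5439°, lat 53.6415°.
Field: lon ⌊358.5439/20⌋ = 17 → R; lat ⌊53.6415/10⌋ = 5 → F.
Square: lon ⌊18.5439/2⌋ = 9; lat ⌊3.6415/1⌋ = 3.
Subsquare: lon ⌊0.5439/0.0833333⌋ = 6 → g; lat ⌊0.6415/0.0416667⌋ = 15 → p.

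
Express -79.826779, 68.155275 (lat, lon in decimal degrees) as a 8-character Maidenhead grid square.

MB40be81

Offset from 180°W / 90°S: lon 248.15528°, lat 10.17322°.
Field: 248.15528/20 → 12 → M, 10.17322/10 → 1 → B; chars MB.
Square: 8.15528/2 → 4, 0.17322/1 → 0; chars 40.
Subsquare: 0.15528/0.0833333 → 1 → b, 0.17322/0.0416667 → 4 → e; chars be.
Extended square: 0.07194/0.00833333 → 8, 0.00655/0.00416667 → 1; chars 81.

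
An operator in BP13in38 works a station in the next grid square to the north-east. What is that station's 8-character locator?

BP13in49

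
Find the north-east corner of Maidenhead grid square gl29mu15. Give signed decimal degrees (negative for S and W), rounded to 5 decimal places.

Field G=6, L=11: +6·20° lon, +11·10° lat → SW at lon -60°, lat 20°.
Square 2, 9: +2·2° lon, +9·1° lat → SW at lon -56°, lat 29°.
Subsquare m=12, u=20: +12·0.0833333° lon, +20·0.0416667° lat → SW at lon -55°, lat 29.8333°.
Extended square 1, 5: +1·0.00833333° lon, +5·0.00416667° lat → SW at lon -54.9917°, lat 29.8542°.
Cell spans 0.00833333° lon × 0.00416667° lat. NE corner is SW corner plus one full cell.
latitude 29.85833, longitude -54.98333.

29.85833, -54.98333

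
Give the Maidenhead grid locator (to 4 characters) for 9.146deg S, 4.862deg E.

Offset from 180°W / 90°S: lon 184.86°, lat 80.85°.
Field (20°×10°, letters A–R): lon ⌊184.86/20⌋ = 9 → J; lat ⌊80.85/10⌋ = 8 → I.
Square (2°×1°, digits 0–9): lon ⌊4.86/2⌋ = 2; lat ⌊0.85/1⌋ = 0.

JI20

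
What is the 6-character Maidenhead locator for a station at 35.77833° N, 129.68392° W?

Offset from 180°W / 90°S: lon 50.3161°, lat 125.7783°.
Field: lon ⌊50.3161/20⌋ = 2 → C; lat ⌊125.7783/10⌋ = 12 → M.
Square: lon ⌊10.3161/2⌋ = 5; lat ⌊5.7783/1⌋ = 5.
Subsquare: lon ⌊0.3161/0.0833333⌋ = 3 → d; lat ⌊0.7783/0.0416667⌋ = 18 → s.

CM55ds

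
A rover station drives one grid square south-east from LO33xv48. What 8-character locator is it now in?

Longitude extended square 4; +1 → 5.
Latitude extended square 8; −1 → 7.

LO33xv57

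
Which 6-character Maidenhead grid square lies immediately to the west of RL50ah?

RL40xh

Longitude subsquare a = 0; −1 → -1, wraps to 23 = x, carry into square.
Longitude square 5; −1 → 4.
The latitude characters are unchanged.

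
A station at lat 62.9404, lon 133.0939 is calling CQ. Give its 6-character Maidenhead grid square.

PP62nw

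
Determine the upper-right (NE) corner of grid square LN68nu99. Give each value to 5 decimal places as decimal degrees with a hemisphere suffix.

Field L=11, N=13: +11·20° lon, +13·10° lat → SW at lon 40°, lat 40°.
Square 6, 8: +6·2° lon, +8·1° lat → SW at lon 52°, lat 48°.
Subsquare n=13, u=20: +13·0.0833333° lon, +20·0.0416667° lat → SW at lon 53.0833°, lat 48.8333°.
Extended square 9, 9: +9·0.00833333° lon, +9·0.00416667° lat → SW at lon 53.1583°, lat 48.8708°.
Cell spans 0.00833333° lon × 0.00416667° lat. NE corner is SW corner plus one full cell.
latitude 48.87500° N, longitude 53.16667° E.

48.87500° N, 53.16667° E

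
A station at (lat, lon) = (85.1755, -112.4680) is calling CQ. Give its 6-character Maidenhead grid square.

DR35se

Offset from 180°W / 90°S: lon 67.5320°, lat 175.1755°.
Field: 67.5320/20 → 3 → D, 175.1755/10 → 17 → R; chars DR.
Square: 7.5320/2 → 3, 5.1755/1 → 5; chars 35.
Subsquare: 1.5320/0.0833333 → 18 → s, 0.1755/0.0416667 → 4 → e; chars se.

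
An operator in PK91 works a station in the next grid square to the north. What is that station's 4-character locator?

PK92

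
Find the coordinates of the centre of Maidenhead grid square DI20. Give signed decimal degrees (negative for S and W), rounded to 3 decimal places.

-9.500, -115.000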